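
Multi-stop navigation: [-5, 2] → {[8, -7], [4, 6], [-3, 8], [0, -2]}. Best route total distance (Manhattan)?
42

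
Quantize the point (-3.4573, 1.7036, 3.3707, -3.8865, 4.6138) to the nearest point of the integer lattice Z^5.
(-3, 2, 3, -4, 5)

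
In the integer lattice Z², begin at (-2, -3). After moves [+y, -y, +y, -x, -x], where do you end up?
(-4, -2)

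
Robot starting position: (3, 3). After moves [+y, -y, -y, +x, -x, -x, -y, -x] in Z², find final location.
(1, 1)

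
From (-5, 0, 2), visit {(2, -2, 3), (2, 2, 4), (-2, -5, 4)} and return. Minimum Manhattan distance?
34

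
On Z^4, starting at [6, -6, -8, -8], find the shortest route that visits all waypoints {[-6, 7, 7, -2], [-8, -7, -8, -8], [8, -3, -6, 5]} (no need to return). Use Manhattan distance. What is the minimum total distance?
92
(one optimal route: (6, -6, -8, -8) → (8, -3, -6, 5) → (-8, -7, -8, -8) → (-6, 7, 7, -2))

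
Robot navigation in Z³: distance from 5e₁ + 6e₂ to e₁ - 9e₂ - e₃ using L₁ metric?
20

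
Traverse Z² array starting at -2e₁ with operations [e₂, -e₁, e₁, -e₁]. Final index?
(-3, 1)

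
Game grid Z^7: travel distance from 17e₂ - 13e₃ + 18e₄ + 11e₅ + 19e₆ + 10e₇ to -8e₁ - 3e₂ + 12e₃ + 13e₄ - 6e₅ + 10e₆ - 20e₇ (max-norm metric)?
30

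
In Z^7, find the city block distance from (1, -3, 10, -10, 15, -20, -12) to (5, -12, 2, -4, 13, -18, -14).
33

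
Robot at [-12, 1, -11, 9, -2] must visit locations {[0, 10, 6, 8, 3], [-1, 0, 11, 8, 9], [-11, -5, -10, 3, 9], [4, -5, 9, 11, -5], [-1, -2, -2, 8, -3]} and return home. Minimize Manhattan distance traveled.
170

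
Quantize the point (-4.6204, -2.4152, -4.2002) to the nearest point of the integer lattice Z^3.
(-5, -2, -4)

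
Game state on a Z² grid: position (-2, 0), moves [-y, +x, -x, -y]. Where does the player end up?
(-2, -2)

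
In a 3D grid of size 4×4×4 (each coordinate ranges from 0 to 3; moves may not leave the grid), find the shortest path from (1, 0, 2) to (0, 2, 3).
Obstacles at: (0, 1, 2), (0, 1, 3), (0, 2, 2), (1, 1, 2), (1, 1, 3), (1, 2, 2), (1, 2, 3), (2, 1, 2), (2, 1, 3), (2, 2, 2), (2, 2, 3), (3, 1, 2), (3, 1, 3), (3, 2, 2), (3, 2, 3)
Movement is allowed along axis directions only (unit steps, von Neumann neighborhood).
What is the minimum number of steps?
8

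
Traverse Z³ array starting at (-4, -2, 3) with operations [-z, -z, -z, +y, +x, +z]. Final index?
(-3, -1, 1)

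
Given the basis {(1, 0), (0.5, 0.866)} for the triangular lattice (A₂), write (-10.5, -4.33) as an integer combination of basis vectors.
-8b₁ - 5b₂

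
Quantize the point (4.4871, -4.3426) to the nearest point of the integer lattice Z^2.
(4, -4)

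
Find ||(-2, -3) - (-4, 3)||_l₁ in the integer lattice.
8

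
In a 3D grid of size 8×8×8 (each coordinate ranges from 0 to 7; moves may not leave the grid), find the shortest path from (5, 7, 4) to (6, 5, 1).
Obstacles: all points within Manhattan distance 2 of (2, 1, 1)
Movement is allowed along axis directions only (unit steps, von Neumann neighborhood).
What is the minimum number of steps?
6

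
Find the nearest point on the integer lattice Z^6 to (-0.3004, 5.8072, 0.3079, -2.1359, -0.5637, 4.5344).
(0, 6, 0, -2, -1, 5)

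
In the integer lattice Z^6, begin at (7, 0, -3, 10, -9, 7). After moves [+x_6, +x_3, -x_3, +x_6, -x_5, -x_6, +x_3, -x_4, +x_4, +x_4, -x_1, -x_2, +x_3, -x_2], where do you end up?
(6, -2, -1, 11, -10, 8)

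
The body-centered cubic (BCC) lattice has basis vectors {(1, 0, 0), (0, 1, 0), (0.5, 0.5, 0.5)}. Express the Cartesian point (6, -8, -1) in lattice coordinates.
7b₁ - 7b₂ - 2b₃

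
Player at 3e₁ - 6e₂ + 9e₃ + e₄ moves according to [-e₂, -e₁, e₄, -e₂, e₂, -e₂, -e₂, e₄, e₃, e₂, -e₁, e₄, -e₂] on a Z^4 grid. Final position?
(1, -9, 10, 4)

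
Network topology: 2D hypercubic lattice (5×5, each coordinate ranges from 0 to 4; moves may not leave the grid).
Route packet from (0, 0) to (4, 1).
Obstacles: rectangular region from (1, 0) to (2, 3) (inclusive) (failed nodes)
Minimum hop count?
11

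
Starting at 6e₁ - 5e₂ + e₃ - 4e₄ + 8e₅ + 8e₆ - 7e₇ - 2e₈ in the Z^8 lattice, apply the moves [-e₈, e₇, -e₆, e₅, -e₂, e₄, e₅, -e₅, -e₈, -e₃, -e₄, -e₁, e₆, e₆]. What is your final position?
(5, -6, 0, -4, 9, 9, -6, -4)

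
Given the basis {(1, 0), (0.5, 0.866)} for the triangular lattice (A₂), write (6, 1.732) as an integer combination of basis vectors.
5b₁ + 2b₂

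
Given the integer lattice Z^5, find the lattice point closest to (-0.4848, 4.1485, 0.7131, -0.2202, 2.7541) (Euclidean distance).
(0, 4, 1, 0, 3)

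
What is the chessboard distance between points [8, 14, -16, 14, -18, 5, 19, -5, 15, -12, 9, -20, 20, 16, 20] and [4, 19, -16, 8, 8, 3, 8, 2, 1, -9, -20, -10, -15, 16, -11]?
35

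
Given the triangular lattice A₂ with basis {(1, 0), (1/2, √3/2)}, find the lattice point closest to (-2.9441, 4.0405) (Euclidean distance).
(-2.5, 4.33)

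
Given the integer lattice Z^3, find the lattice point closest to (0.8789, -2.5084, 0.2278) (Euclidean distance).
(1, -3, 0)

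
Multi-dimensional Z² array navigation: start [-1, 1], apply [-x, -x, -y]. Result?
(-3, 0)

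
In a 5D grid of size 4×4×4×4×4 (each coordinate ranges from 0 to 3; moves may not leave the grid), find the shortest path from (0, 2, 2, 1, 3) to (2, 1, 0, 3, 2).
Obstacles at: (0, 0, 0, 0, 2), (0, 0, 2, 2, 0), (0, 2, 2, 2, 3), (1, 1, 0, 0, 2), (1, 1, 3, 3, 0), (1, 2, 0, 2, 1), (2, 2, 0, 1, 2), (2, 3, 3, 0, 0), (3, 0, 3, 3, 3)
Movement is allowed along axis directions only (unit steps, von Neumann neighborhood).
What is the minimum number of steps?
8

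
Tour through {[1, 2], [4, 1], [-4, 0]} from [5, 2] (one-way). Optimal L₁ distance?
13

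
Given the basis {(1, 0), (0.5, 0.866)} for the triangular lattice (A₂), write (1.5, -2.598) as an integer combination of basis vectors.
3b₁ - 3b₂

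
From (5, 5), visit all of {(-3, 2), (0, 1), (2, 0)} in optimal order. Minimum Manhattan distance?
15
(one optimal route: (5, 5) → (2, 0) → (0, 1) → (-3, 2))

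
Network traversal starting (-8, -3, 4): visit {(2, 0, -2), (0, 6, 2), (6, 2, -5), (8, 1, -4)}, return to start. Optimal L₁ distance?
68
(one optimal route: (-8, -3, 4) → (2, 0, -2) → (8, 1, -4) → (6, 2, -5) → (0, 6, 2) → (-8, -3, 4))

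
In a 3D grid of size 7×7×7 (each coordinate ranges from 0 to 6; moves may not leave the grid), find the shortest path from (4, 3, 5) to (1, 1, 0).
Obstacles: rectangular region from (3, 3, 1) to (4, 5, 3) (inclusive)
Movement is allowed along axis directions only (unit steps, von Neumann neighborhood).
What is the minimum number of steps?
10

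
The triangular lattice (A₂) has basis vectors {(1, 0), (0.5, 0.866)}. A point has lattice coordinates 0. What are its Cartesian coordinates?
(0, 0)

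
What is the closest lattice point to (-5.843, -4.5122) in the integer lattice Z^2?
(-6, -5)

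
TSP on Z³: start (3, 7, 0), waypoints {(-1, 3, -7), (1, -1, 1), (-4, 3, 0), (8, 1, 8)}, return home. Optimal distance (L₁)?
70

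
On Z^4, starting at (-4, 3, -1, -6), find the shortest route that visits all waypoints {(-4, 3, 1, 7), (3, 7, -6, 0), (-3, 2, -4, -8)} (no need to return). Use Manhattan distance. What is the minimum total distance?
53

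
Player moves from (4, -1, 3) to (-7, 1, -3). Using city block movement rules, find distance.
19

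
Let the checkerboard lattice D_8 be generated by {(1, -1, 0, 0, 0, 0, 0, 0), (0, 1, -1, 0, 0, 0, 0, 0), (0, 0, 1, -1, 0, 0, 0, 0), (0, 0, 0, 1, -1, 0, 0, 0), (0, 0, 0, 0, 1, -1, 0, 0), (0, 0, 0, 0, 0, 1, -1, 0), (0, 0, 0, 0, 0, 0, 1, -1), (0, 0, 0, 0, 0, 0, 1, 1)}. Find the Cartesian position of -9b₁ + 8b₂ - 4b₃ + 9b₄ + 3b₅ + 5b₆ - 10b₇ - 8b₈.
(-9, 17, -12, 13, -6, 2, -23, 2)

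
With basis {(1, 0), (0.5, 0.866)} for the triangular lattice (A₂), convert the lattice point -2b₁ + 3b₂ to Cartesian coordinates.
(-0.5, 2.598)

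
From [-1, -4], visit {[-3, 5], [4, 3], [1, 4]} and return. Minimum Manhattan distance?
32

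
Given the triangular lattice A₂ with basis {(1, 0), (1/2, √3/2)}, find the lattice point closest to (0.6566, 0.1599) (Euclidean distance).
(1, 0)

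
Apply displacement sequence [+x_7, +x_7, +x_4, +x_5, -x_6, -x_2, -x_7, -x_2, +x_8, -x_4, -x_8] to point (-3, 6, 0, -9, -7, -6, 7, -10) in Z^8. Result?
(-3, 4, 0, -9, -6, -7, 8, -10)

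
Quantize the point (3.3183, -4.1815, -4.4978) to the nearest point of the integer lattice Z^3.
(3, -4, -4)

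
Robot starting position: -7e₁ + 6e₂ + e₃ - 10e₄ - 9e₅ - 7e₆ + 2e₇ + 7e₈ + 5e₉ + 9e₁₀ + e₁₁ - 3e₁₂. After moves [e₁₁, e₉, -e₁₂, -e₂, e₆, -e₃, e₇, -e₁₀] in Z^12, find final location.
(-7, 5, 0, -10, -9, -6, 3, 7, 6, 8, 2, -4)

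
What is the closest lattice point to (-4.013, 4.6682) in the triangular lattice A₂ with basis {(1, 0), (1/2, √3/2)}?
(-4, 5.196)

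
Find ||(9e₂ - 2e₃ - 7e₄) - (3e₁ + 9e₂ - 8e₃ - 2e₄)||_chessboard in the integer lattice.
6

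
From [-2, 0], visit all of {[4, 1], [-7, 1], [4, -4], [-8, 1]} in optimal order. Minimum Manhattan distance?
24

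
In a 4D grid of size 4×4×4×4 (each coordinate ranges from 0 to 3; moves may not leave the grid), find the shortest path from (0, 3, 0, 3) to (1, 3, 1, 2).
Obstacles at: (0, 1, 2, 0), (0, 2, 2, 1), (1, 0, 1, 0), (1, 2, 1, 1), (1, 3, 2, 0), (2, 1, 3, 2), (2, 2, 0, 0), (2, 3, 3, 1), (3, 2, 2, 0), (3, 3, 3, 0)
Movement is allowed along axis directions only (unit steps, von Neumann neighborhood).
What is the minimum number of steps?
3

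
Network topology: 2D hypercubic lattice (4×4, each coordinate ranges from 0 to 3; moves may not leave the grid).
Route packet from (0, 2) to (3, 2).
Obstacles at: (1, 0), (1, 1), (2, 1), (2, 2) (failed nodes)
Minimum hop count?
5
(one shortest path: (0, 2) → (1, 2) → (1, 3) → (2, 3) → (3, 3) → (3, 2))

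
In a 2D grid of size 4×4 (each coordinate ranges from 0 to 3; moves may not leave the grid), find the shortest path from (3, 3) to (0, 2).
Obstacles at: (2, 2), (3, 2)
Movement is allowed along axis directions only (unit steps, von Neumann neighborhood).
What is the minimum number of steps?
4
(one shortest path: (3, 3) → (2, 3) → (1, 3) → (0, 3) → (0, 2))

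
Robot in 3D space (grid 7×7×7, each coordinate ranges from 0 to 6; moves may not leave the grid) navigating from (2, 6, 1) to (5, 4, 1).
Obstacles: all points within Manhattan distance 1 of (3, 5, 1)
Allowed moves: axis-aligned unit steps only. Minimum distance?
7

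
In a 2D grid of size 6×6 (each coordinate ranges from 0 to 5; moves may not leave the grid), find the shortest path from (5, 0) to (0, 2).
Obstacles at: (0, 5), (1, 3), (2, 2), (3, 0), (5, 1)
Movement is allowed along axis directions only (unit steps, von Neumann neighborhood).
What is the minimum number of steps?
7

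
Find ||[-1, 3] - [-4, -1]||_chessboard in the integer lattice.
4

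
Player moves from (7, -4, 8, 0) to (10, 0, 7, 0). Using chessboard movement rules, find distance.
4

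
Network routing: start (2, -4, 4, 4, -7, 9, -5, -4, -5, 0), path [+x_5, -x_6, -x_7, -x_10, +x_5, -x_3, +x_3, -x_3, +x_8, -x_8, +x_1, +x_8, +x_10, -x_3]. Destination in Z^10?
(3, -4, 2, 4, -5, 8, -6, -3, -5, 0)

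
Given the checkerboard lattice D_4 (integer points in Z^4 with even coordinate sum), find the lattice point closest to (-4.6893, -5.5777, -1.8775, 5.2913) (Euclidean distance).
(-5, -6, -2, 5)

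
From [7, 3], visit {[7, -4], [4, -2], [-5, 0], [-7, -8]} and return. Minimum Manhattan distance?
54
(one optimal route: (7, 3) → (7, -4) → (4, -2) → (-7, -8) → (-5, 0) → (7, 3))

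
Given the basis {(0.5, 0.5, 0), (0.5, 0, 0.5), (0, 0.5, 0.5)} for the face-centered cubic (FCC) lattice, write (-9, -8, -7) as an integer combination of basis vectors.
-10b₁ - 8b₂ - 6b₃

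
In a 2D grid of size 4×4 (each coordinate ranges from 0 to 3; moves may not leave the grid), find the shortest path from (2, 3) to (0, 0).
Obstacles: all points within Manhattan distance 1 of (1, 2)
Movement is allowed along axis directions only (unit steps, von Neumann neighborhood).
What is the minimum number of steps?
7
(one shortest path: (2, 3) → (3, 3) → (3, 2) → (3, 1) → (2, 1) → (2, 0) → (1, 0) → (0, 0))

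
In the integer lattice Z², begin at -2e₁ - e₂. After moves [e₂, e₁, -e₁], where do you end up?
(-2, 0)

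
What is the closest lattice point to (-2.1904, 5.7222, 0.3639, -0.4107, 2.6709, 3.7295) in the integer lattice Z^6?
(-2, 6, 0, 0, 3, 4)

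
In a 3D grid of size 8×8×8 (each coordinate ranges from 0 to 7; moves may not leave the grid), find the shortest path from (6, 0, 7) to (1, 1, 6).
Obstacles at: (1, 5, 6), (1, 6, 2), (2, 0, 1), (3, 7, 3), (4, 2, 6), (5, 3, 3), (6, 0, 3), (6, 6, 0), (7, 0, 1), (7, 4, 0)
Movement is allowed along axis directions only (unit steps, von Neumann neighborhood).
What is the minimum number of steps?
7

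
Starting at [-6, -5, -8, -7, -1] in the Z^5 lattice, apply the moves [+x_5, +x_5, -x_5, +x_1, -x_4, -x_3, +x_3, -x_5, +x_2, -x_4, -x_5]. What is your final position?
(-5, -4, -8, -9, -2)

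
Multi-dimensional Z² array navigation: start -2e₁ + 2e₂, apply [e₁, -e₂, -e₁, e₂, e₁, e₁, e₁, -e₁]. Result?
(0, 2)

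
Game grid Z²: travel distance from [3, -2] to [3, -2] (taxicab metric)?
0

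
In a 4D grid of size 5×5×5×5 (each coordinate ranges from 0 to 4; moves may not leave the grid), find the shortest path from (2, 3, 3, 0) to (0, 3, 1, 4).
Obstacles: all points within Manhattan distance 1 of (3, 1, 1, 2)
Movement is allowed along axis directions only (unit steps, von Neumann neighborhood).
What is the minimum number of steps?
8
(one shortest path: (2, 3, 3, 0) → (1, 3, 3, 0) → (0, 3, 3, 0) → (0, 3, 2, 0) → (0, 3, 1, 0) → (0, 3, 1, 1) → (0, 3, 1, 2) → (0, 3, 1, 3) → (0, 3, 1, 4))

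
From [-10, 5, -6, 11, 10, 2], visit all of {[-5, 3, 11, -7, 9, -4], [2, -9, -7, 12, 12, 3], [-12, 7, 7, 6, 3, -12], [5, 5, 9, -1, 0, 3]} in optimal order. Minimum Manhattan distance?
167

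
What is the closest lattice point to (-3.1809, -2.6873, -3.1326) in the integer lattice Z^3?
(-3, -3, -3)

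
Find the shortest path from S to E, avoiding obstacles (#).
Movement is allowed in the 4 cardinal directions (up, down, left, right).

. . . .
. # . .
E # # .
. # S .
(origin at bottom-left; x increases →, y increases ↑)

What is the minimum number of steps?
9
(one shortest path: (2, 0) → (3, 0) → (3, 1) → (3, 2) → (2, 2) → (2, 3) → (1, 3) → (0, 3) → (0, 2) → (0, 1))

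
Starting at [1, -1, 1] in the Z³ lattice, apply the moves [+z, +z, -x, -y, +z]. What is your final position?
(0, -2, 4)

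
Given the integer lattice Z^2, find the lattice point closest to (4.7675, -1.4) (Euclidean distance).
(5, -1)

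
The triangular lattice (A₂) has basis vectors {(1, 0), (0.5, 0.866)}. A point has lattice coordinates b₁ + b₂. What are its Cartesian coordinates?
(1.5, 0.866)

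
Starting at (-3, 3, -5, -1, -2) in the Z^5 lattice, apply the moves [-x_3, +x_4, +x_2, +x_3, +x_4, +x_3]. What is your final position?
(-3, 4, -4, 1, -2)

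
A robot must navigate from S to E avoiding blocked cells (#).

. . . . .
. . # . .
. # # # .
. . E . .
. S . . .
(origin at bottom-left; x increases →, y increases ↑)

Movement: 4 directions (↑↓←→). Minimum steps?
2
(one shortest path: (1, 0) → (2, 0) → (2, 1))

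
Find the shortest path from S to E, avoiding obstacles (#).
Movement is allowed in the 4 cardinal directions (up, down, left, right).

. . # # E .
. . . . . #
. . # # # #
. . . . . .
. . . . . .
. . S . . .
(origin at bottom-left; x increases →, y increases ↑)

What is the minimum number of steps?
9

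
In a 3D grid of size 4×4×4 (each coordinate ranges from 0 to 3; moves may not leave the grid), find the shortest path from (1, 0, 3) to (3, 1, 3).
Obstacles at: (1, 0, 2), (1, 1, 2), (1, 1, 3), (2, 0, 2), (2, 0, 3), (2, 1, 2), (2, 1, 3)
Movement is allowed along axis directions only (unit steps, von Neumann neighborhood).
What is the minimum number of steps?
7
(one shortest path: (1, 0, 3) → (0, 0, 3) → (0, 1, 3) → (0, 2, 3) → (1, 2, 3) → (2, 2, 3) → (3, 2, 3) → (3, 1, 3))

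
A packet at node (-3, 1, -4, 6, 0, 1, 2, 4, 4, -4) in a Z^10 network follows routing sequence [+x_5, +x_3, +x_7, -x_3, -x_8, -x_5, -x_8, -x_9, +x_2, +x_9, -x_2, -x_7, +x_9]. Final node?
(-3, 1, -4, 6, 0, 1, 2, 2, 5, -4)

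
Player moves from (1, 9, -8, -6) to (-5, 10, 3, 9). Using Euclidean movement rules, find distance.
19.5704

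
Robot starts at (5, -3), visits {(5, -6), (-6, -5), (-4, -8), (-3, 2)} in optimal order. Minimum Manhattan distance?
29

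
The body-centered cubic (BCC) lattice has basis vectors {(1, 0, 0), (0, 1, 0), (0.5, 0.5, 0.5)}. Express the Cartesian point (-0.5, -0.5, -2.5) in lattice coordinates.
2b₁ + 2b₂ - 5b₃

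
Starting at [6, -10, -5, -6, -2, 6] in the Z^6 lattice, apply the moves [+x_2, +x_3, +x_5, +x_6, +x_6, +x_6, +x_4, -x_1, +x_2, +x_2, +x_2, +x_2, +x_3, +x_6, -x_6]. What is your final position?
(5, -5, -3, -5, -1, 9)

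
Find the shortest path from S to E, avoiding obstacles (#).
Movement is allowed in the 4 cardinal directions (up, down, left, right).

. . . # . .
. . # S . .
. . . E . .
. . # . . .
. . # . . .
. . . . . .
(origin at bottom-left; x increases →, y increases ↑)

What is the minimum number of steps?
1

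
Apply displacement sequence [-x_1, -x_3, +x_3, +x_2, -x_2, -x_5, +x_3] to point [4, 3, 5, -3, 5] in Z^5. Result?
(3, 3, 6, -3, 4)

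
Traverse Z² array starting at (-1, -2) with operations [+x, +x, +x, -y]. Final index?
(2, -3)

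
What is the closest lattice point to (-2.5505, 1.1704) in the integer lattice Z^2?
(-3, 1)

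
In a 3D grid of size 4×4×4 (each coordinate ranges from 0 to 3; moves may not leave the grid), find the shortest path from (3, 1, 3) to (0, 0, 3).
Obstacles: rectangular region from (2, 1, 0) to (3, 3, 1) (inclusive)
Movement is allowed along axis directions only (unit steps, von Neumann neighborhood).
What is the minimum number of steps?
4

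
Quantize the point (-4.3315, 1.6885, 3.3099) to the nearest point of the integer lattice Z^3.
(-4, 2, 3)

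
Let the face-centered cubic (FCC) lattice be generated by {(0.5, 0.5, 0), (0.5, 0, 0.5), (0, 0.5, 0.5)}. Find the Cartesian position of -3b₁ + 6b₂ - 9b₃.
(1.5, -6, -1.5)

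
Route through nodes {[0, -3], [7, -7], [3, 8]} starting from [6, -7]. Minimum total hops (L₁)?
26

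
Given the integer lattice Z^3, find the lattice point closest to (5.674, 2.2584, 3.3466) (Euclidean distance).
(6, 2, 3)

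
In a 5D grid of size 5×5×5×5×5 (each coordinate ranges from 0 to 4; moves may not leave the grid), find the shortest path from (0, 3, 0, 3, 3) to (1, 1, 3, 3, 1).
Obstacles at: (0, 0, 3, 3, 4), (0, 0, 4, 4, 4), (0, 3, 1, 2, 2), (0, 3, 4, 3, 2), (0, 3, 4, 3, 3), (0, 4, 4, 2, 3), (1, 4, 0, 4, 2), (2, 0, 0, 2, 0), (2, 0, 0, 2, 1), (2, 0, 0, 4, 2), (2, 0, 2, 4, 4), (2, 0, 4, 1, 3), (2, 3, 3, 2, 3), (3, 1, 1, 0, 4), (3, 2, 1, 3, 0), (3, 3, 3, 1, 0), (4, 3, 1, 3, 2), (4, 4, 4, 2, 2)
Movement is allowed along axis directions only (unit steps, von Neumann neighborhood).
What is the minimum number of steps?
8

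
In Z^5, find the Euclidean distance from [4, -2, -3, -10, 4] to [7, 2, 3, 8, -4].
21.1896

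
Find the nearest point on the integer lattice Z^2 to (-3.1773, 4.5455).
(-3, 5)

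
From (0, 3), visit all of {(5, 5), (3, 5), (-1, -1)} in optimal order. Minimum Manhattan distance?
17
(one optimal route: (0, 3) → (-1, -1) → (3, 5) → (5, 5))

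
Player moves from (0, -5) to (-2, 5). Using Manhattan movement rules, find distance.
12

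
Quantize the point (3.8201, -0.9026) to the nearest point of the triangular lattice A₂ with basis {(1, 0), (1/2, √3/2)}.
(3.5, -0.866)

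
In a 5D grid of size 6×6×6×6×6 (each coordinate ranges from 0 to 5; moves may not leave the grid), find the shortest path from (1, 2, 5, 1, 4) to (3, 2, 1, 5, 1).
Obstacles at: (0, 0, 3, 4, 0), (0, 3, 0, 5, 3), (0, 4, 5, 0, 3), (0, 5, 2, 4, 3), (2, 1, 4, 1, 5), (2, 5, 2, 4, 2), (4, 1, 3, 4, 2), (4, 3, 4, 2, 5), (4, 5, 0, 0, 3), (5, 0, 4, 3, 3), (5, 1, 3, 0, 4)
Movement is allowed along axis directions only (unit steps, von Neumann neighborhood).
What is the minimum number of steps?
13
(one shortest path: (1, 2, 5, 1, 4) → (2, 2, 5, 1, 4) → (3, 2, 5, 1, 4) → (3, 2, 4, 1, 4) → (3, 2, 3, 1, 4) → (3, 2, 2, 1, 4) → (3, 2, 1, 1, 4) → (3, 2, 1, 2, 4) → (3, 2, 1, 3, 4) → (3, 2, 1, 4, 4) → (3, 2, 1, 5, 4) → (3, 2, 1, 5, 3) → (3, 2, 1, 5, 2) → (3, 2, 1, 5, 1))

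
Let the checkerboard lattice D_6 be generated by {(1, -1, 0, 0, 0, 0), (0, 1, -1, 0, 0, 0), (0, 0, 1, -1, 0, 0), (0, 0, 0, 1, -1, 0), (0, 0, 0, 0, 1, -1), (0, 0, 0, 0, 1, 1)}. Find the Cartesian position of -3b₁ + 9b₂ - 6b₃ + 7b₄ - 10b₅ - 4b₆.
(-3, 12, -15, 13, -21, 6)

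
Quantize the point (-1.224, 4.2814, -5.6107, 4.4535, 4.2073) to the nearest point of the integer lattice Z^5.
(-1, 4, -6, 4, 4)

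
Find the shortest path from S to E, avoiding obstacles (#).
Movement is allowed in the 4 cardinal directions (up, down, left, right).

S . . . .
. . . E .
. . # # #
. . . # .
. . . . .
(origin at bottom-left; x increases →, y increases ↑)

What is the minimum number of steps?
4
(one shortest path: (0, 4) → (1, 4) → (2, 4) → (3, 4) → (3, 3))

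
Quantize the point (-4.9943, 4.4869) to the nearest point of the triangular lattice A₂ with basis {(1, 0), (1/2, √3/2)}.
(-4.5, 4.33)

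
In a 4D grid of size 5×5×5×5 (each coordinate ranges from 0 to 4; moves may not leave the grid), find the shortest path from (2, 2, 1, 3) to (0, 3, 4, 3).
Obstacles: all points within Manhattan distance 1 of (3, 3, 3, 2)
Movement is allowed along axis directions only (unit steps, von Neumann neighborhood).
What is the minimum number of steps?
6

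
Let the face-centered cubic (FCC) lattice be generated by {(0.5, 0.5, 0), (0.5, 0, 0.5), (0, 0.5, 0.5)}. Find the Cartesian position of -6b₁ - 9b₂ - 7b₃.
(-7.5, -6.5, -8)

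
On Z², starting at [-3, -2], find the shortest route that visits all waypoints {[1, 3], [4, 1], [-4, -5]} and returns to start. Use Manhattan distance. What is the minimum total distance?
32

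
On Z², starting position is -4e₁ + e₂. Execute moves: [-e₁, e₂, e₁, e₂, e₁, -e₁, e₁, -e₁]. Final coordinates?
(-4, 3)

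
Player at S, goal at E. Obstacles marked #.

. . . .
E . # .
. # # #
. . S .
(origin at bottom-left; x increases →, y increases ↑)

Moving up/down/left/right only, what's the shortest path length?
4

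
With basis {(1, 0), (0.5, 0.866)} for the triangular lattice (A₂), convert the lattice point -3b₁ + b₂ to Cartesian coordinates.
(-2.5, 0.866)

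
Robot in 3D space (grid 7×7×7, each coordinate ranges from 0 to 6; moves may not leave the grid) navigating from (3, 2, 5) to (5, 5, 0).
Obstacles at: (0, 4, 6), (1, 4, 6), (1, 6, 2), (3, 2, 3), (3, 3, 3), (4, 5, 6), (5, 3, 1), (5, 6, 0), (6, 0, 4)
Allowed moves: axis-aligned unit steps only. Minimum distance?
10
(one shortest path: (3, 2, 5) → (4, 2, 5) → (5, 2, 5) → (5, 3, 5) → (5, 4, 5) → (5, 5, 5) → (5, 5, 4) → (5, 5, 3) → (5, 5, 2) → (5, 5, 1) → (5, 5, 0))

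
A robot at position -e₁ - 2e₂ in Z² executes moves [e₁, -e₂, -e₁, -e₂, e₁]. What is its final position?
(0, -4)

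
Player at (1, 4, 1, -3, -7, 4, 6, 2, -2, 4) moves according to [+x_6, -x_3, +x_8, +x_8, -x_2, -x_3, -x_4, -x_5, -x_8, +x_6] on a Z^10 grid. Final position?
(1, 3, -1, -4, -8, 6, 6, 3, -2, 4)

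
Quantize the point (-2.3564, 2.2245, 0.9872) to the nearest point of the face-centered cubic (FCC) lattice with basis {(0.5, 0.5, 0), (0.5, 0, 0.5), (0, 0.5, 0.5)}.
(-2.5, 2.5, 1)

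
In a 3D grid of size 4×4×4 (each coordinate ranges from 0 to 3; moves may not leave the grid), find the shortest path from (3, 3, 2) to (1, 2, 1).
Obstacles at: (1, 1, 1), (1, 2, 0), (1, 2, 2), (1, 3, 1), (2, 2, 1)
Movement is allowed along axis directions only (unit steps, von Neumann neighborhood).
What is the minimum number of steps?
6
(one shortest path: (3, 3, 2) → (2, 3, 2) → (1, 3, 2) → (0, 3, 2) → (0, 2, 2) → (0, 2, 1) → (1, 2, 1))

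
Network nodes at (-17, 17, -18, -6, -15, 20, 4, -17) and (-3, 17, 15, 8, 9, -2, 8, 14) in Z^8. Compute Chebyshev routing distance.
33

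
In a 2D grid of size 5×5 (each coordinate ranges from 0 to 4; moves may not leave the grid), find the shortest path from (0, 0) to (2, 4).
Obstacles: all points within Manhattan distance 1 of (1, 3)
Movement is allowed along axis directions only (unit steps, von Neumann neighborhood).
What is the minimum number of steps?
8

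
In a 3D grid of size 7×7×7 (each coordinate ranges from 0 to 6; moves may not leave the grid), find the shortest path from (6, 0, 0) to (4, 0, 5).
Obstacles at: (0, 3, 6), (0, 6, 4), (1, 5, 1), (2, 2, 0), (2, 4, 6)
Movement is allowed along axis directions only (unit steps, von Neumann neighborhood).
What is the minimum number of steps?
7
(one shortest path: (6, 0, 0) → (5, 0, 0) → (4, 0, 0) → (4, 0, 1) → (4, 0, 2) → (4, 0, 3) → (4, 0, 4) → (4, 0, 5))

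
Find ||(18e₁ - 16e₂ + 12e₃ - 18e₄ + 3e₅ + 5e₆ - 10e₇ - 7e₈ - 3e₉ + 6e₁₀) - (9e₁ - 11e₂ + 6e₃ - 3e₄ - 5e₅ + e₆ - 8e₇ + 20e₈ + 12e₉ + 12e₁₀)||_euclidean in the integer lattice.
37.9605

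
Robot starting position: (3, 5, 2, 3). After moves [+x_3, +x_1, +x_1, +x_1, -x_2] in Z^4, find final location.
(6, 4, 3, 3)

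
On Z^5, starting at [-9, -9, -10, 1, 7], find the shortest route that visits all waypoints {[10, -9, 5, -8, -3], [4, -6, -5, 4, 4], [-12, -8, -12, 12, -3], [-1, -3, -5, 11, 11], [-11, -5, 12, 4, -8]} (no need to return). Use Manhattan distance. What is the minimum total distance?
174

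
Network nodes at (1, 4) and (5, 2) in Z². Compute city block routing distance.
6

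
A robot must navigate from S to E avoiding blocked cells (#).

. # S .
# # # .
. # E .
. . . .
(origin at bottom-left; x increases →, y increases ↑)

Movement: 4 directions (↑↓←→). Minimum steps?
4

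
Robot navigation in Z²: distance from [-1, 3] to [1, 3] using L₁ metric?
2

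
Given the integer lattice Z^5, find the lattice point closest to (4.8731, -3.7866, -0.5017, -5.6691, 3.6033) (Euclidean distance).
(5, -4, -1, -6, 4)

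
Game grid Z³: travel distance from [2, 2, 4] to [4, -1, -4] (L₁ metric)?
13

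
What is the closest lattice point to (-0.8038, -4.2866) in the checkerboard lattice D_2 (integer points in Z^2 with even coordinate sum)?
(-1, -5)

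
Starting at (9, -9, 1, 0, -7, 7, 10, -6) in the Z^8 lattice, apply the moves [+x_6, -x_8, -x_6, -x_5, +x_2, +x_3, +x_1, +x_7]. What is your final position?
(10, -8, 2, 0, -8, 7, 11, -7)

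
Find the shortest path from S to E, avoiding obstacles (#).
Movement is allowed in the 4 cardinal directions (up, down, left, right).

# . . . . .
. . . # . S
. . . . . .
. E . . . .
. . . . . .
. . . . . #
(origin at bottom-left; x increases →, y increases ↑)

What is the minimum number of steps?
6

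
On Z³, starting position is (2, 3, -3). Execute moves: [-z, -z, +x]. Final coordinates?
(3, 3, -5)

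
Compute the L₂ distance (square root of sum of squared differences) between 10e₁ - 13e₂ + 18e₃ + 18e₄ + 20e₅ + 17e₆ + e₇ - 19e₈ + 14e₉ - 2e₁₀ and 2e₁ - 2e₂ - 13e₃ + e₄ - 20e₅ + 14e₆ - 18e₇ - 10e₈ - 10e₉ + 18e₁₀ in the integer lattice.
66.7982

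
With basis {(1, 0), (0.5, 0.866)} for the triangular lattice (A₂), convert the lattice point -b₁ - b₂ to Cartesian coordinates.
(-1.5, -0.866)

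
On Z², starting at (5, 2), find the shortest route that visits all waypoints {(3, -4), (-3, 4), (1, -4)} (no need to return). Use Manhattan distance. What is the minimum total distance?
22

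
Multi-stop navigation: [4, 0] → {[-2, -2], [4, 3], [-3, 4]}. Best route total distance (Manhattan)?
18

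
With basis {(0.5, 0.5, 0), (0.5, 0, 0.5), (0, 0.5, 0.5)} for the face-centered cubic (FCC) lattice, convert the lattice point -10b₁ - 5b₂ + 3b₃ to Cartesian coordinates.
(-7.5, -3.5, -1)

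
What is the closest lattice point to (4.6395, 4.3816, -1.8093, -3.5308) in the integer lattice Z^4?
(5, 4, -2, -4)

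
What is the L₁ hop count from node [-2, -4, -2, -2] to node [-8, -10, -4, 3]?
19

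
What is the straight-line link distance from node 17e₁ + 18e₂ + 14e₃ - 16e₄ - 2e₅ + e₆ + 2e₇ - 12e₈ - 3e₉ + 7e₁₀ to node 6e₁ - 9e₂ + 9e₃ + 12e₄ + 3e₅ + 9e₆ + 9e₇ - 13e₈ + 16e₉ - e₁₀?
47.1487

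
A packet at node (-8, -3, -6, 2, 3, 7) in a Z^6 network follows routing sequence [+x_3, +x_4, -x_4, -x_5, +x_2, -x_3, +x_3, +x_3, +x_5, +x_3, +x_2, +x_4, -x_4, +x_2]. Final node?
(-8, 0, -3, 2, 3, 7)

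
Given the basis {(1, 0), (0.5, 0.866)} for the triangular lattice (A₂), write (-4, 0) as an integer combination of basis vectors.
-4b₁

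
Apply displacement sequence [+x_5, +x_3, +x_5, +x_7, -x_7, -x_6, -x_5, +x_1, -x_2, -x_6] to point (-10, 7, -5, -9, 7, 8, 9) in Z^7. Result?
(-9, 6, -4, -9, 8, 6, 9)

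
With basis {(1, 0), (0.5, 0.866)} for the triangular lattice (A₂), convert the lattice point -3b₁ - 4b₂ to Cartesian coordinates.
(-5, -3.464)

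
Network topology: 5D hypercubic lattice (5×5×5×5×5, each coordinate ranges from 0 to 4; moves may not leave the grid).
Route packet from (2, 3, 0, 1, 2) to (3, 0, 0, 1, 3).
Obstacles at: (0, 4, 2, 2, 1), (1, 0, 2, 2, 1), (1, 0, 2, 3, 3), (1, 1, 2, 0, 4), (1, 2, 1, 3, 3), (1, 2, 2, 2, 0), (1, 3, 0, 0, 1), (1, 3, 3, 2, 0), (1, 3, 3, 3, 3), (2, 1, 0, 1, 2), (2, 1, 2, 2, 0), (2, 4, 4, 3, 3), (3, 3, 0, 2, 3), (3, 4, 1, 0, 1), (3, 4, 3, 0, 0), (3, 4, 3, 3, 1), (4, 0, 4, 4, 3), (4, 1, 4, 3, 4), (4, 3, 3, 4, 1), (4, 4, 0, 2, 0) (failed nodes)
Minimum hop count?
5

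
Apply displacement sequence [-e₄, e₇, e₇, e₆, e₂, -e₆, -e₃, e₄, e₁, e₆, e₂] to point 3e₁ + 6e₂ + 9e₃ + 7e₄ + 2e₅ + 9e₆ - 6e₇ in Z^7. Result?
(4, 8, 8, 7, 2, 10, -4)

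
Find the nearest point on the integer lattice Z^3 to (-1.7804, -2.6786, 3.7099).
(-2, -3, 4)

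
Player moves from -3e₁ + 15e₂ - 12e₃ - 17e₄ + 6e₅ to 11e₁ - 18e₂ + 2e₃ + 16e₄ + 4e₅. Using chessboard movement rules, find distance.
33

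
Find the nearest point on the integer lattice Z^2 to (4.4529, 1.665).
(4, 2)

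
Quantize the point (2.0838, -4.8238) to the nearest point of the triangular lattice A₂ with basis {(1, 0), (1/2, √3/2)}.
(2, -5.196)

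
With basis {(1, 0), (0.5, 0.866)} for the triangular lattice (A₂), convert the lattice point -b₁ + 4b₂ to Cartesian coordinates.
(1, 3.464)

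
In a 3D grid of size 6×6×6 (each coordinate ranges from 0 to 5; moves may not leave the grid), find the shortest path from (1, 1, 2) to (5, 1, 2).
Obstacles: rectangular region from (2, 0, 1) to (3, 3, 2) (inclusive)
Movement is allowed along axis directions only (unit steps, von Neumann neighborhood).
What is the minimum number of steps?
6
(one shortest path: (1, 1, 2) → (1, 1, 3) → (2, 1, 3) → (3, 1, 3) → (4, 1, 3) → (5, 1, 3) → (5, 1, 2))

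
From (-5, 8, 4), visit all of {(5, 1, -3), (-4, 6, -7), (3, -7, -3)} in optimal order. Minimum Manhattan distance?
42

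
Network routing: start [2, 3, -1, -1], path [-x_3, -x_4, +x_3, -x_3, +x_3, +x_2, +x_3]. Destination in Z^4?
(2, 4, 0, -2)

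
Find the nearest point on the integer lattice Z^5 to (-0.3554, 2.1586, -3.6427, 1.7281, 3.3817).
(0, 2, -4, 2, 3)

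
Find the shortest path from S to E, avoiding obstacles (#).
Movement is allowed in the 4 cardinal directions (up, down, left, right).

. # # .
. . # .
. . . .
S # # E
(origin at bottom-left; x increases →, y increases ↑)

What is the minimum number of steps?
5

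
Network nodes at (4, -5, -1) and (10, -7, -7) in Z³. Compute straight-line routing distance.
8.7178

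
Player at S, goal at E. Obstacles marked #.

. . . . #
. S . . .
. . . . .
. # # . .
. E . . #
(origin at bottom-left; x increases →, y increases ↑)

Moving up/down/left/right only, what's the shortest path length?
5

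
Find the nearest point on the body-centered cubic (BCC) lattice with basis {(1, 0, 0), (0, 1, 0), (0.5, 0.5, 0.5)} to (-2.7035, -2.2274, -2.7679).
(-2.5, -2.5, -2.5)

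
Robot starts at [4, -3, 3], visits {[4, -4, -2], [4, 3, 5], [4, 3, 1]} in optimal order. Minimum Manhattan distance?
20
(one optimal route: (4, -3, 3) → (4, -4, -2) → (4, 3, 1) → (4, 3, 5))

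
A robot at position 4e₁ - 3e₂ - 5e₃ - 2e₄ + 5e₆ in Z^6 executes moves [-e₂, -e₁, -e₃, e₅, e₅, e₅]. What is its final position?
(3, -4, -6, -2, 3, 5)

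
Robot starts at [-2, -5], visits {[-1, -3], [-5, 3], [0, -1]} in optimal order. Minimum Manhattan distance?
15
(one optimal route: (-2, -5) → (-1, -3) → (0, -1) → (-5, 3))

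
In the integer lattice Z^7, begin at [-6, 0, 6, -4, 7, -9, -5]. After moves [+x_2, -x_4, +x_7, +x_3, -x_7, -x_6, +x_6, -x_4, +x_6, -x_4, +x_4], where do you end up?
(-6, 1, 7, -6, 7, -8, -5)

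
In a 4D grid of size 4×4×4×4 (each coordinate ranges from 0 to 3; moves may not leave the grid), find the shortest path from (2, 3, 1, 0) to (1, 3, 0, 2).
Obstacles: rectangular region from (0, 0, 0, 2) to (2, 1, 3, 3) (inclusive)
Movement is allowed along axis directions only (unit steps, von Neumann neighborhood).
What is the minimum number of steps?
4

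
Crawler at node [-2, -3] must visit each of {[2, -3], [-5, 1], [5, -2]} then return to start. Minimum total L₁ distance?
28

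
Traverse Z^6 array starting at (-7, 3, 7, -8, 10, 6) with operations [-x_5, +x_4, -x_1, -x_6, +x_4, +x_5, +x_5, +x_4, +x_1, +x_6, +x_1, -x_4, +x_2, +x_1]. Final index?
(-5, 4, 7, -6, 11, 6)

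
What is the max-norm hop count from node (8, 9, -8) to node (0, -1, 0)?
10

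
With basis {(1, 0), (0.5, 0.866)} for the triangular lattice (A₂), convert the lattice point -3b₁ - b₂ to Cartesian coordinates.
(-3.5, -0.866)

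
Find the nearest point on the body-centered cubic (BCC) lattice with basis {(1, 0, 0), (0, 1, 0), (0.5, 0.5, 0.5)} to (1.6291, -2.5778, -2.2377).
(1.5, -2.5, -2.5)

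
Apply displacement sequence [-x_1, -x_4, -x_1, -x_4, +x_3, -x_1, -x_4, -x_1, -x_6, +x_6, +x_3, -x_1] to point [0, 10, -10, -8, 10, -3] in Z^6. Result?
(-5, 10, -8, -11, 10, -3)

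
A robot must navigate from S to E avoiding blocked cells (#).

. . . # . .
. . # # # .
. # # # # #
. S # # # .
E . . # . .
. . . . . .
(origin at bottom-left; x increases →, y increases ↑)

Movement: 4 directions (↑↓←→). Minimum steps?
2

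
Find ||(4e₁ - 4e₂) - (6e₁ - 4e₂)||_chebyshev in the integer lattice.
2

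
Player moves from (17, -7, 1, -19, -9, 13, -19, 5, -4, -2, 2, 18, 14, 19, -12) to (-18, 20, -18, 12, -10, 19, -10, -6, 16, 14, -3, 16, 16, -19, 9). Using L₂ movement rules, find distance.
78.032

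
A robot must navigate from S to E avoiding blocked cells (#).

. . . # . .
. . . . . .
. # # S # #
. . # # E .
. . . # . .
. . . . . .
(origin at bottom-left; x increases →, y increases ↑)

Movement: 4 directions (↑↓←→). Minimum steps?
14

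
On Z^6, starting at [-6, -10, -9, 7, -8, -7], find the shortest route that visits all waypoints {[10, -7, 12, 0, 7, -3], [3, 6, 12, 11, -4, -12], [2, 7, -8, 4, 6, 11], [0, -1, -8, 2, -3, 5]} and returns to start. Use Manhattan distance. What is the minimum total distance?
236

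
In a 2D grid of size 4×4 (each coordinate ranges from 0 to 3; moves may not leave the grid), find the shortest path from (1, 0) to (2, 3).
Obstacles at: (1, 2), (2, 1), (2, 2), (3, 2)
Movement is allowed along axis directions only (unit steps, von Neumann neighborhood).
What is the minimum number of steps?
6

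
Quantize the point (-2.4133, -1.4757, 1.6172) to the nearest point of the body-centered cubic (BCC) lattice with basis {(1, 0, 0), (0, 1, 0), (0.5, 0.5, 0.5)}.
(-2.5, -1.5, 1.5)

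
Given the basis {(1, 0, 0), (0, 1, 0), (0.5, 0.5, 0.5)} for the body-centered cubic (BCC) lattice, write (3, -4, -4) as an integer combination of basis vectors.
7b₁ - 8b₃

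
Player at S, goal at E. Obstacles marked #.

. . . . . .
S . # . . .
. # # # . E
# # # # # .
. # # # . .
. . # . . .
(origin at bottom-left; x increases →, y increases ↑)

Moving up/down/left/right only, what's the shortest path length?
8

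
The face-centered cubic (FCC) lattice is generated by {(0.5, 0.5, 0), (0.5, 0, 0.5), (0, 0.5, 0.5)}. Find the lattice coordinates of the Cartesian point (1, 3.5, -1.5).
6b₁ - 4b₂ + b₃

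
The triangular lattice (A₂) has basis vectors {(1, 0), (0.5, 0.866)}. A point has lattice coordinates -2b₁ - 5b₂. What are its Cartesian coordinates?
(-4.5, -4.33)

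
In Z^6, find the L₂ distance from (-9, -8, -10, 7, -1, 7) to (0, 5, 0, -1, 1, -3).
22.7596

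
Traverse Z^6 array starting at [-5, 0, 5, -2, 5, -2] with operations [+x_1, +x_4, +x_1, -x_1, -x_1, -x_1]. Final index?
(-6, 0, 5, -1, 5, -2)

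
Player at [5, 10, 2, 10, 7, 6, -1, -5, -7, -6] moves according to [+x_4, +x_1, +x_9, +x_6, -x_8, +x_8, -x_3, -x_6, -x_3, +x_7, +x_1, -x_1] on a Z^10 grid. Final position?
(6, 10, 0, 11, 7, 6, 0, -5, -6, -6)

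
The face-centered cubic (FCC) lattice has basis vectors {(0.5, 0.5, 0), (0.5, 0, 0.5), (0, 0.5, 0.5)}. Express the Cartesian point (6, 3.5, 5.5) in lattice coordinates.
4b₁ + 8b₂ + 3b₃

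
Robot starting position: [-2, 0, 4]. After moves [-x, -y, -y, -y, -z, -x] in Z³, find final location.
(-4, -3, 3)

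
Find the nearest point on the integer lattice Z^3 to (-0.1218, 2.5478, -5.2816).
(0, 3, -5)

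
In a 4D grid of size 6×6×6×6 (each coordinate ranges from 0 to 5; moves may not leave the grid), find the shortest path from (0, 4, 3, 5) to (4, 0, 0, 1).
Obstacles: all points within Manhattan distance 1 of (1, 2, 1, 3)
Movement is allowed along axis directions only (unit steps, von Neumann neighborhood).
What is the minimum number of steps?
15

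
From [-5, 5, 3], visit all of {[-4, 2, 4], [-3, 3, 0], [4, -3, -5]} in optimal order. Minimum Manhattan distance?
29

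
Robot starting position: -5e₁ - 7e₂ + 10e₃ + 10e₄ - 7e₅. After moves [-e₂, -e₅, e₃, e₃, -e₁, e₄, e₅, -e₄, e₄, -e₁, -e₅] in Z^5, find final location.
(-7, -8, 12, 11, -8)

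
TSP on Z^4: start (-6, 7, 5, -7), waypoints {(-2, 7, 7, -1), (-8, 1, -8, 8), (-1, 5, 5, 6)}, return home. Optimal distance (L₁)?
86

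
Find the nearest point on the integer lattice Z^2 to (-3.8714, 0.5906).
(-4, 1)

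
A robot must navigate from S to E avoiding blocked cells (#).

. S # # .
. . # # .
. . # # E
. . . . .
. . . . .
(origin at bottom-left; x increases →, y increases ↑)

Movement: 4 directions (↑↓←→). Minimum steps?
7
(one shortest path: (1, 4) → (1, 3) → (1, 2) → (1, 1) → (2, 1) → (3, 1) → (4, 1) → (4, 2))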